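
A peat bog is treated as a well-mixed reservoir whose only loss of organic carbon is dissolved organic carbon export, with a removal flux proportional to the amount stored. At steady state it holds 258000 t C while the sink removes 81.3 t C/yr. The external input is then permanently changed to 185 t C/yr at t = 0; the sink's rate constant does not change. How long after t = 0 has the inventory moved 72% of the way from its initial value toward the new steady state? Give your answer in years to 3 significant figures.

τ = M₀/F₀ = 258000/81.3 = 3173 yr.
The remaining gap fraction is e^(−t/τ); 72% covered ⇒ e^(−t/τ) = 0.280.
t = −τ ln(0.280) = 3173 × 1.273 = 4040 yr.

4040 yr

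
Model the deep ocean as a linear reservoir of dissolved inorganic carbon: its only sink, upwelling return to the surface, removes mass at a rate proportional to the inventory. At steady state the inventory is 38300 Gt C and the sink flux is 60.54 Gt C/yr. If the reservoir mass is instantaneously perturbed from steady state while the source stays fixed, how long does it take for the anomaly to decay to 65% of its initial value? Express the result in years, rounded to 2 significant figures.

270 yr

For a linear reservoir the anomaly decays as exp(−t/τ) with τ = M/F = 38300/60.54 = 632.6 yr.
exp(−t/τ) = 0.65 ⇒ t = −τ ln(0.65) = 632.6 × 0.4308 = 272.5 yr.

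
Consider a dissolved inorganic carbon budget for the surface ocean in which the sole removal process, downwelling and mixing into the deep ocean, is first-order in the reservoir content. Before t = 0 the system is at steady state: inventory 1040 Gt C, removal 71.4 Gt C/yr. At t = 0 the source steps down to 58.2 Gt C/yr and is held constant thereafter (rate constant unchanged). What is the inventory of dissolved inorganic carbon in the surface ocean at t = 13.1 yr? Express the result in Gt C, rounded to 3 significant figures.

926 Gt C

Residence time τ = M₀/F₀ = 14.57 yr. The eventual steady state is M_∞ = M₀·(F₁/F₀) = 1040 × 58.2/71.4 = 847.73 Gt C.
The anomaly ΔM(t) = M(t) − M_∞ decays as ΔM₀·e^(−t/τ) with ΔM₀ = 1040 − 847.73 = 192.3 Gt C.
At t = 13.1 yr, e^(−t/τ) = e^(−0.8994) = 0.4068, so ΔM = 78.22 Gt C and M = 847.73 + 78.22 = 925.95 Gt C.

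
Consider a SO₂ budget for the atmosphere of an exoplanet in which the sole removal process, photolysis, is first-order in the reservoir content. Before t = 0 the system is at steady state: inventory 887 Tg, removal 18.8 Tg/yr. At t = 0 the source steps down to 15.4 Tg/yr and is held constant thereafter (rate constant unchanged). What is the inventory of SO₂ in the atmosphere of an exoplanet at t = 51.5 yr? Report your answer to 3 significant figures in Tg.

780 Tg

Residence time τ = M₀/F₀ = 47.18 yr. The eventual steady state is M_∞ = M₀·(F₁/F₀) = 887 × 15.4/18.8 = 726.59 Tg.
The anomaly ΔM(t) = M(t) − M_∞ decays as ΔM₀·e^(−t/τ) with ΔM₀ = 887 − 726.59 = 160.4 Tg.
At t = 51.5 yr, e^(−t/τ) = e^(−1.092) = 0.3357, so ΔM = 53.85 Tg and M = 726.59 + 53.85 = 780.44 Tg.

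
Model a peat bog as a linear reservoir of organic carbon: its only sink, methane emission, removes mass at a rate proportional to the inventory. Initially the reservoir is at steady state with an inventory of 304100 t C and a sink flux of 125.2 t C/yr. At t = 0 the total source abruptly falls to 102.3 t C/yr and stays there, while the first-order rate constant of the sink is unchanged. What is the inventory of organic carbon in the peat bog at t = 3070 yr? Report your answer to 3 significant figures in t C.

Residence time τ = M₀/F₀ = 2429 yr. The eventual steady state is M_∞ = M₀·(F₁/F₀) = 304100 × 102.3/125.2 = 248480 t C.
The anomaly ΔM(t) = M(t) − M_∞ decays as ΔM₀·e^(−t/τ) with ΔM₀ = 304100 − 248480 = 55620 t C.
At t = 3070 yr, e^(−t/τ) = e^(−1.264) = 0.2825, so ΔM = 15720 t C and M = 248480 + 15720 = 264190 t C.

264000 t C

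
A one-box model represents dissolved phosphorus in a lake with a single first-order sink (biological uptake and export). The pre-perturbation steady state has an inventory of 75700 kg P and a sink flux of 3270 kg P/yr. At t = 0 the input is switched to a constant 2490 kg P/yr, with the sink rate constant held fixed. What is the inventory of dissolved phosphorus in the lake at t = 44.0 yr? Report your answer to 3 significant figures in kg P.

Residence time τ = M₀/F₀ = 23.15 yr. The eventual steady state is M_∞ = M₀·(F₁/F₀) = 75700 × 2490/3270 = 57643 kg P.
The anomaly ΔM(t) = M(t) − M_∞ decays as ΔM₀·e^(−t/τ) with ΔM₀ = 75700 − 57643 = 18060 kg P.
At t = 44.0 yr, e^(−t/τ) = e^(−1.901) = 0.1495, so ΔM = 2699 kg P and M = 57643 + 2699 = 60342 kg P.

60300 kg P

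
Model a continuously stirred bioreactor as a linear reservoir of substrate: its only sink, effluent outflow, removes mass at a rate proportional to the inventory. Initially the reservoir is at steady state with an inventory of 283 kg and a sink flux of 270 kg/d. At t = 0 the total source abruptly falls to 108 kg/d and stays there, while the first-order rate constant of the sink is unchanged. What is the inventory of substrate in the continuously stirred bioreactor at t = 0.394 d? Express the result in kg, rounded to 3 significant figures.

Residence time τ = M₀/F₀ = 1.048 d. The eventual steady state is M_∞ = M₀·(F₁/F₀) = 283 × 108/270 = 113.20 kg.
The anomaly ΔM(t) = M(t) − M_∞ decays as ΔM₀·e^(−t/τ) with ΔM₀ = 283 − 113.20 = 169.8 kg.
At t = 0.394 d, e^(−t/τ) = e^(−0.3759) = 0.6867, so ΔM = 116.6 kg and M = 113.20 + 116.6 = 229.80 kg.

230 kg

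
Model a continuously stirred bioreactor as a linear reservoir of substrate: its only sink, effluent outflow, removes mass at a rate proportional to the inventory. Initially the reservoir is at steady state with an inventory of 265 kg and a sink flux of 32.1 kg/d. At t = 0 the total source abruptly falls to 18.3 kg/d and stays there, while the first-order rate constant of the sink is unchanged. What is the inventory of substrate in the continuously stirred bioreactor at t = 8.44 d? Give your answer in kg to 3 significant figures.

Residence time τ = M₀/F₀ = 8.255 d. The eventual steady state is M_∞ = M₀·(F₁/F₀) = 265 × 18.3/32.1 = 151.07 kg.
The anomaly ΔM(t) = M(t) − M_∞ decays as ΔM₀·e^(−t/τ) with ΔM₀ = 265 − 151.07 = 113.9 kg.
At t = 8.44 d, e^(−t/τ) = e^(−1.022) = 0.3597, so ΔM = 40.98 kg and M = 151.07 + 40.98 = 192.06 kg.

192 kg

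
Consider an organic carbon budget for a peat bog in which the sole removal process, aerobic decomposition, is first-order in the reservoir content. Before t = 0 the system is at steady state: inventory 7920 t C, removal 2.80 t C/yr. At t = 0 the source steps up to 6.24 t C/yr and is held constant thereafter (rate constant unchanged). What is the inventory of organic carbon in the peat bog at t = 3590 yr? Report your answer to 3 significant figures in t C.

14900 t C

τ = M₀/F₀ = 7920/2.80 = 2829 yr; rate constant k = 1/τ.
New steady state M_∞ = F₁/k = F₁·τ = 6.24 × 2829 = 17650 t C.
M(t) = M_∞ + (M₀ − M_∞)·e^(−t/τ); t/τ = 3590/2829 = 1.269, so e^(−t/τ) = 0.2811.
M(t) = 17650 − 9730 × 0.2811 = 14916 t C.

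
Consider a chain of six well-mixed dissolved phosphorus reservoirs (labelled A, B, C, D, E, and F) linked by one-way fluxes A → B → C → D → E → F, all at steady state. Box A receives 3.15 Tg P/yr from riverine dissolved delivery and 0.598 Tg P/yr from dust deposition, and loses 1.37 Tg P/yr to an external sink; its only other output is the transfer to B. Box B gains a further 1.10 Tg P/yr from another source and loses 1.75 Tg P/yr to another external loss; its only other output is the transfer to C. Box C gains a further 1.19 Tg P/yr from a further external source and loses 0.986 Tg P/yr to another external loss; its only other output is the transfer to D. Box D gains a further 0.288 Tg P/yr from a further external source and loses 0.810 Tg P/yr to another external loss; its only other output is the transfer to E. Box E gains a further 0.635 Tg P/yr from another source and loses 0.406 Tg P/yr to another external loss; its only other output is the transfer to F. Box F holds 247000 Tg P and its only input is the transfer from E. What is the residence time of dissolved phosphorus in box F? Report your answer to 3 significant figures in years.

151000 yr

Box A: F(A→B) = (3.15 + 0.598) − 1.37 = 2.3780 Tg P/yr.
Box B: F(B→C) = (2.3780 + 1.10) − 1.75 = 1.7280 Tg P/yr.
Box C: F(C→D) = (1.7280 + 1.19) − 0.986 = 1.9320 Tg P/yr.
Box D: F(D→E) = (1.9320 + 0.288) − 0.810 = 1.4100 Tg P/yr.
Box E: F(E→F) = (1.4100 + 0.635) − 0.406 = 1.6390 Tg P/yr.
Box F throughput = its input = 1.6390 Tg P/yr; τ = 247000 / 1.6390 = 150700 yr.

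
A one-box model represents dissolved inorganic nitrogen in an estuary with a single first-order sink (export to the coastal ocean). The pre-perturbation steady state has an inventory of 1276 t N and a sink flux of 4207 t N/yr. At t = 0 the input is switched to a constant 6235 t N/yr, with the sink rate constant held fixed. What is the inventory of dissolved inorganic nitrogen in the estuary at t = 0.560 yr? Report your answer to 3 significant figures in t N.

The sink rate constant is k = F₀/M₀ = 4207/1276 = 3.297 yr⁻¹.
Solving dM/dt = F₁ − kM with M(0) = M₀ gives M(t) = F₁/k + (M₀ − F₁/k)·e^(−kt).
F₁/k = 6235/3.297 = 1891.1 t N; kt = 3.297 × 0.560 = 1.846, e^(−kt) = 0.1578.
M(0.560) = 1891.1 + (1276 − 1891.1) × 0.1578 = 1891.1 − 97.07 = 1794.0 t N.

1790 t N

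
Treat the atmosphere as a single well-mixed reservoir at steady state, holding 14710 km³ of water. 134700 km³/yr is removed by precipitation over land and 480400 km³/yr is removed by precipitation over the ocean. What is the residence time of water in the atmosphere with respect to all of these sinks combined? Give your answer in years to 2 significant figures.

0.024 yr

Total removal flux = 134700 + 480400 = 615100 km³/yr.
τ = M / ΣF_out = 14710 / 615100 = 0.02391 yr.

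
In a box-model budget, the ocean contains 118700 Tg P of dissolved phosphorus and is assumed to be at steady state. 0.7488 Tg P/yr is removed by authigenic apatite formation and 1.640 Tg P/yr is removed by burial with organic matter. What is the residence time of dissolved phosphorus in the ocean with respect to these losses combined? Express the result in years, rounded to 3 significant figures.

Total removal = 0.7488 + 1.640 = 2.3888 Tg P/yr.
τ = M / ΣF_out = 118700 / 2.3888 = 49690 yr.

49700 yr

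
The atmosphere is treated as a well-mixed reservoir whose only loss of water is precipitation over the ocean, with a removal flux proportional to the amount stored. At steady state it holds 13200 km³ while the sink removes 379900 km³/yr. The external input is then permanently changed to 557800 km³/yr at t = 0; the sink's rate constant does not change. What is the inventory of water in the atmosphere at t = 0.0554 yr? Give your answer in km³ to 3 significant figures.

Residence time τ = M₀/F₀ = 0.03475 yr. The eventual steady state is M_∞ = M₀·(F₁/F₀) = 13200 × 557800/379900 = 19381 km³.
The anomaly ΔM(t) = M(t) − M_∞ decays as ΔM₀·e^(−t/τ) with ΔM₀ = 13200 − 19381 = −6181 km³.
At t = 0.0554 yr, e^(−t/τ) = e^(−1.594) = 0.2030, so ΔM = −1255 km³ and M = 19381 − 1255 = 18126 km³.

18100 km³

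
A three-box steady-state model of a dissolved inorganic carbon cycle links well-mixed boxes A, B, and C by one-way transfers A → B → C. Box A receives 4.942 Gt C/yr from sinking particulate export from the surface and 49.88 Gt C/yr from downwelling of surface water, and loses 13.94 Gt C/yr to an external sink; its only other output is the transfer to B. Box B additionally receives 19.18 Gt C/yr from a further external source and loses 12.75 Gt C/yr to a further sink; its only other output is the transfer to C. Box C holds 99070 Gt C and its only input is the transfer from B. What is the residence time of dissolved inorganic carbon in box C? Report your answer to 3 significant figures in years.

Box A: F(A→B) = (4.942 + 49.88) − 13.94 = 40.882 Gt C/yr.
Box B: F(B→C) = (40.882 + 19.18) − 12.75 = 47.312 Gt C/yr.
Box C throughput = its input = 47.312 Gt C/yr; τ = 99070 / 47.312 = 2094 yr.

2090 yr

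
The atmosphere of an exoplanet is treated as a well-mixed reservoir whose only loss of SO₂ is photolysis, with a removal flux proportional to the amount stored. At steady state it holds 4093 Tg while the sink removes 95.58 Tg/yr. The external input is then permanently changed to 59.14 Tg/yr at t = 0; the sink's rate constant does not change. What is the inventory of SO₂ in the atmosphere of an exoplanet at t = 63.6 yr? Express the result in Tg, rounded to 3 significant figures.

τ = M₀/F₀ = 4093/95.58 = 42.82 yr; rate constant k = 1/τ.
New steady state M_∞ = F₁/k = F₁·τ = 59.14 × 42.82 = 2532.5 Tg.
M(t) = M_∞ + (M₀ − M_∞)·e^(−t/τ); t/τ = 63.6/42.82 = 1.485, so e^(−t/τ) = 0.2265.
M(t) = 2532.5 + 1560 × 0.2265 = 2885.9 Tg.

2890 Tg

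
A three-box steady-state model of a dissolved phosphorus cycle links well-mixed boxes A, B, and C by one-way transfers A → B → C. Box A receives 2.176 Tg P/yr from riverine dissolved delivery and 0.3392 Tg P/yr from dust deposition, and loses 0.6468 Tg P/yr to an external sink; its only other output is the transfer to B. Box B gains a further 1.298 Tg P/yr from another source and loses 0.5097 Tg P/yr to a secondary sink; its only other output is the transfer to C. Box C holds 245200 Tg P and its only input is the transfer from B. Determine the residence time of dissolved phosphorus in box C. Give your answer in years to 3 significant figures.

Box A: F(A→B) = (2.176 + 0.3392) − 0.6468 = 1.8684 Tg P/yr.
Box B: F(B→C) = (1.8684 + 1.298) − 0.5097 = 2.6567 Tg P/yr.
Box C throughput = its input = 2.6567 Tg P/yr; τ = 245200 / 2.6567 = 92290 yr.

92300 yr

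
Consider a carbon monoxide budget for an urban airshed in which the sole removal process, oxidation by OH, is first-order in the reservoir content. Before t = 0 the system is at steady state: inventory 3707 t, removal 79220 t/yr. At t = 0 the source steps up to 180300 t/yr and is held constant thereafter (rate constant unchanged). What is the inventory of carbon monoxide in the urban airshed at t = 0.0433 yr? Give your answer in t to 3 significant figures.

6560 t

τ = M₀/F₀ = 3707/79220 = 0.04679 yr; rate constant k = 1/τ.
New steady state M_∞ = F₁/k = F₁·τ = 180300 × 0.04679 = 8436.9 t.
M(t) = M_∞ + (M₀ − M_∞)·e^(−t/τ); t/τ = 0.0433/0.04679 = 0.9253, so e^(−t/τ) = 0.3964.
M(t) = 8436.9 − 4730 × 0.3964 = 6562.0 t.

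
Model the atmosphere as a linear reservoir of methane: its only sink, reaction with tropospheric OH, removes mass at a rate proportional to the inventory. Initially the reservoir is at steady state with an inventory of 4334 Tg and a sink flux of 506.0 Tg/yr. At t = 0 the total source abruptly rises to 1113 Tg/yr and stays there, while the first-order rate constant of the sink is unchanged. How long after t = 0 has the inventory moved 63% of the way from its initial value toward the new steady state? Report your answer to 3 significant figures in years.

τ = M₀/F₀ = 4334/506.0 = 8.565 yr.
The remaining gap fraction is e^(−t/τ); 63% covered ⇒ e^(−t/τ) = 0.370.
t = −τ ln(0.370) = 8.565 × 0.9943 = 8.516 yr.

8.52 yr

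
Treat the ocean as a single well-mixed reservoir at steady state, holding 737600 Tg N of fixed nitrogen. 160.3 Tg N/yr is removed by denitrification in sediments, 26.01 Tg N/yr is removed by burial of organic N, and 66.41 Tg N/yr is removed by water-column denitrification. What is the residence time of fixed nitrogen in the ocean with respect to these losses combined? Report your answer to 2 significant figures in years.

Total removal = 160.3 + 26.01 + 66.41 = 252.72 Tg N/yr.
τ = M / ΣF_out = 737600 / 252.72 = 2919 yr.

2900 yr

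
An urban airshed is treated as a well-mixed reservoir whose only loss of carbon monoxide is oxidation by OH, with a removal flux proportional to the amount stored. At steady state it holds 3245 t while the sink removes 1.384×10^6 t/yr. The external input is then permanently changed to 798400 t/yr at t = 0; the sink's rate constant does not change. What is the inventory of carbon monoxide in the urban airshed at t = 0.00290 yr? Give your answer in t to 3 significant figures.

2270 t

The sink rate constant is k = F₀/M₀ = 1.384×10^6/3245 = 426.5 yr⁻¹.
Solving dM/dt = F₁ − kM with M(0) = M₀ gives M(t) = F₁/k + (M₀ − F₁/k)·e^(−kt).
F₁/k = 798400/426.5 = 1872.0 t; kt = 426.5 × 0.00290 = 1.237, e^(−kt) = 0.2903.
M(0.00290) = 1872.0 + (3245 − 1872.0) × 0.2903 = 1872.0 + 398.6 = 2270.6 t.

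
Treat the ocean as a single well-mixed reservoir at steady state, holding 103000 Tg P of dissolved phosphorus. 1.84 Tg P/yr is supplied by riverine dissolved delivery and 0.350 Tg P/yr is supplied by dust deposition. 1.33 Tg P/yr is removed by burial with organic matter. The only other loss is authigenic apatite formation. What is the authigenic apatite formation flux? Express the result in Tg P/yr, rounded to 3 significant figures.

0.860 Tg P/yr

At steady state ΣF_in = ΣF_out.
ΣF_in = 1.84 + 0.350 = 2.1900 Tg P/yr.
Authigenic apatite formation flux = ΣF_in − (1.33) = 2.1900 − 1.330 = 0.8600 Tg P/yr.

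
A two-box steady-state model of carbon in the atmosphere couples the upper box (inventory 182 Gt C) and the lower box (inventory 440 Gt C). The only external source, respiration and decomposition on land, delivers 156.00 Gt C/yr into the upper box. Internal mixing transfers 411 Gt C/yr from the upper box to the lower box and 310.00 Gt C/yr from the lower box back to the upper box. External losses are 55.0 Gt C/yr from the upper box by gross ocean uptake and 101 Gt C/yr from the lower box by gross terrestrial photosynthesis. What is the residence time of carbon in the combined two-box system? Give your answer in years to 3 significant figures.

For the system as a whole, the A↔B exchange is internal and contributes nothing to the throughput; only the external sinks remove mass.
M_total = 182 + 440 = 622.00 Gt C.
ΣF_external_out = 55.0 + 101 = 156.00 Gt C/yr.
τ = M_total / ΣF_ext = 622.00 / 156.00 = 3.987 yr.

3.99 yr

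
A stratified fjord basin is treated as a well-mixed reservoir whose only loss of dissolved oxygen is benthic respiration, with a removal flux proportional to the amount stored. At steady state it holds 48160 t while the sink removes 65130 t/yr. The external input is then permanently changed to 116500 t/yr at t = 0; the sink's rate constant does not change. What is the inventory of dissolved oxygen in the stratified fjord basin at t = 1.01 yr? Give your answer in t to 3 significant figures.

Residence time τ = M₀/F₀ = 0.7394 yr. The eventual steady state is M_∞ = M₀·(F₁/F₀) = 48160 × 116500/65130 = 86145 t.
The anomaly ΔM(t) = M(t) − M_∞ decays as ΔM₀·e^(−t/τ) with ΔM₀ = 48160 − 86145 = −37990 t.
At t = 1.01 yr, e^(−t/τ) = e^(−1.366) = 0.2552, so ΔM = −9692 t and M = 86145 − 9692 = 76453 t.

76500 t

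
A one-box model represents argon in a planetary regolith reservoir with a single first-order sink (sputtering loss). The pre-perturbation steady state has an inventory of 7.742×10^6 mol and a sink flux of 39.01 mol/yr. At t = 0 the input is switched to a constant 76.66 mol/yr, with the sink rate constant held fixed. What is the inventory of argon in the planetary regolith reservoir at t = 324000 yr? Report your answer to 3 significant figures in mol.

τ = M₀/F₀ = 7.742×10^6/39.01 = 198500 yr; rate constant k = 1/τ.
New steady state M_∞ = F₁/k = F₁·τ = 76.66 × 198500 = 1.5214×10^7 mol.
M(t) = M_∞ + (M₀ − M_∞)·e^(−t/τ); t/τ = 324000/198500 = 1.633, so e^(−t/τ) = 0.1954.
M(t) = 1.5214×10^7 − 7.472×10^6 × 0.1954 = 1.3754×10^7 mol.

1.38×10^7 mol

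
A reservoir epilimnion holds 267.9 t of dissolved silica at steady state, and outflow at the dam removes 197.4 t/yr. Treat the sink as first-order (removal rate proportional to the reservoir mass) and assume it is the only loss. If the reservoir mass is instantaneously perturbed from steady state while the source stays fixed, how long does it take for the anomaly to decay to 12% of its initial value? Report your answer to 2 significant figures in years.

For a linear reservoir the anomaly decays as exp(−t/τ) with τ = M/F = 267.9/197.4 = 1.357 yr.
exp(−t/τ) = 0.12 ⇒ t = −τ ln(0.12) = 1.357 × 2.120 = 2.878 yr.

2.9 yr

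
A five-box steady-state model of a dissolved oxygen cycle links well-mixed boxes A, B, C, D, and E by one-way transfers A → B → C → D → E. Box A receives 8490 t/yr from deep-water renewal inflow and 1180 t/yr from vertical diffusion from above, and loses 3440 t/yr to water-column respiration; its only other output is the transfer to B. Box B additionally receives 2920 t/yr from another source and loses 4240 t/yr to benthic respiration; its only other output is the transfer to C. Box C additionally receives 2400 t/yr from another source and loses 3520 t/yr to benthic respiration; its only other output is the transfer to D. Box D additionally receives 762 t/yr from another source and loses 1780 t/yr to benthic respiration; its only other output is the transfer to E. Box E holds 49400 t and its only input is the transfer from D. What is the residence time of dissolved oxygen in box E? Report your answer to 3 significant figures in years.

17.8 yr

Box A: F(A→B) = (8490 + 1180) − 3440 = 6230.0 t/yr.
Box B: F(B→C) = (6230.0 + 2920) − 4240 = 4910.0 t/yr.
Box C: F(C→D) = (4910.0 + 2400) − 3520 = 3790.0 t/yr.
Box D: F(D→E) = (3790.0 + 762) − 1780 = 2772.0 t/yr.
Box E throughput = its input = 2772.0 t/yr; τ = 49400 / 2772.0 = 17.82 yr.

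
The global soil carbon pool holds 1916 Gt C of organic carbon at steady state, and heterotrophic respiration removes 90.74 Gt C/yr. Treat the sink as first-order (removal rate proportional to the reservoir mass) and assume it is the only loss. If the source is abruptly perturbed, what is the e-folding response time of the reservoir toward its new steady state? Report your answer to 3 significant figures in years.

For a linear reservoir the response time equals the residence time τ = M/F.
τ = 1916 / 90.74 = 21.12 yr.

21.1 yr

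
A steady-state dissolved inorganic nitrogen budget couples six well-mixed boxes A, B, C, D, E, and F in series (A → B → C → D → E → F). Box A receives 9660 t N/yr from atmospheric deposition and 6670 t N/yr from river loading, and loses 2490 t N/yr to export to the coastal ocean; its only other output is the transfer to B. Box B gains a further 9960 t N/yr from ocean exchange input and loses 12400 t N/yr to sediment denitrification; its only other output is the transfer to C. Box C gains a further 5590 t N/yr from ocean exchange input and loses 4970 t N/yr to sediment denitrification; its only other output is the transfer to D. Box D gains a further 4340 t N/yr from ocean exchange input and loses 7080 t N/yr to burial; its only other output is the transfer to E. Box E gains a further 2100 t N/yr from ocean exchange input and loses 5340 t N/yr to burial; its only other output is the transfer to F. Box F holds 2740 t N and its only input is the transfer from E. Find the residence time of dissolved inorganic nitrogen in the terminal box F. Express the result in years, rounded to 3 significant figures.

0.454 yr

Box A: F(A→B) = (9660 + 6670) − 2490 = 13840 t N/yr.
Box B: F(B→C) = (13840 + 9960) − 12400 = 11400 t N/yr.
Box C: F(C→D) = (11400 + 5590) − 4970 = 12020 t N/yr.
Box D: F(D→E) = (12020 + 4340) − 7080 = 9280.0 t N/yr.
Box E: F(E→F) = (9280.0 + 2100) − 5340 = 6040.0 t N/yr.
Box F throughput = its input = 6040.0 t N/yr; τ = 2740 / 6040.0 = 0.4536 yr.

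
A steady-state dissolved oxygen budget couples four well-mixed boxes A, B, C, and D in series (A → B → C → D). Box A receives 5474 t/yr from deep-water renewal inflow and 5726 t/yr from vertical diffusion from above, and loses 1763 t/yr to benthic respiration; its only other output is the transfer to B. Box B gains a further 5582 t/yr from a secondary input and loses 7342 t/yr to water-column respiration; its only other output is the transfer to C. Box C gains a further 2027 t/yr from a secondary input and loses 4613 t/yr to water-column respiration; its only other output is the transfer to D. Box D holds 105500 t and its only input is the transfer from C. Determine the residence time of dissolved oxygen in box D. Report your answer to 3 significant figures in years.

20.7 yr

Box A: F(A→B) = (5474 + 5726) − 1763 = 9437.0 t/yr.
Box B: F(B→C) = (9437.0 + 5582) − 7342 = 7677.0 t/yr.
Box C: F(C→D) = (7677.0 + 2027) − 4613 = 5091.0 t/yr.
Box D throughput = its input = 5091.0 t/yr; τ = 105500 / 5091.0 = 20.72 yr.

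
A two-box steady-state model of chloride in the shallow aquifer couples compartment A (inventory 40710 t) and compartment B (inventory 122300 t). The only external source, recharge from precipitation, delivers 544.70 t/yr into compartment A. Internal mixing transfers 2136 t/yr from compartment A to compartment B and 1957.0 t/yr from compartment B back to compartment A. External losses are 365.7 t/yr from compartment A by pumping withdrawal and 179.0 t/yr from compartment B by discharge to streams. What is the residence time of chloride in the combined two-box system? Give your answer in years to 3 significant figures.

299 yr

Residence time in the combined system uses the total inventory and the total *external* removal — internal exchanges between the two boxes cancel.
M_total = 40710 + 122300 = 163010 t.
ΣF_external_out = 365.7 + 179.0 = 544.70 t/yr.
τ = M_total / ΣF_ext = 163010 / 544.70 = 299.3 yr.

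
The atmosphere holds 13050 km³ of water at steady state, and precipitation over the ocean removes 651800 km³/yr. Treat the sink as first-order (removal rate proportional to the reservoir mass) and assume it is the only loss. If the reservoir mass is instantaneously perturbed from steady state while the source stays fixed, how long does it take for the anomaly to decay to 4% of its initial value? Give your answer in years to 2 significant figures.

For a linear reservoir the anomaly decays as exp(−t/τ) with τ = M/F = 13050/651800 = 0.02002 yr.
exp(−t/τ) = 0.04 ⇒ t = −τ ln(0.04) = 0.02002 × 3.219 = 0.06445 yr.

0.064 yr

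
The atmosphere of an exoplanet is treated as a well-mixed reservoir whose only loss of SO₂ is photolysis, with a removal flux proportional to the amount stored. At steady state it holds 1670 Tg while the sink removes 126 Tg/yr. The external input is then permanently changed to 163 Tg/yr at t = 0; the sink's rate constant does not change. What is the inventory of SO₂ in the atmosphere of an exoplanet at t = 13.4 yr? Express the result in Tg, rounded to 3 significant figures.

The sink rate constant is k = F₀/M₀ = 126/1670 = 0.07545 yr⁻¹.
Solving dM/dt = F₁ − kM with M(0) = M₀ gives M(t) = F₁/k + (M₀ − F₁/k)·e^(−kt).
F₁/k = 163/0.07545 = 2160.4 Tg; kt = 0.07545 × 13.4 = 1.011, e^(−kt) = 0.3638.
M(13.4) = 2160.4 + (1670 − 2160.4) × 0.3638 = 2160.4 − 178.4 = 1982.0 Tg.

1980 Tg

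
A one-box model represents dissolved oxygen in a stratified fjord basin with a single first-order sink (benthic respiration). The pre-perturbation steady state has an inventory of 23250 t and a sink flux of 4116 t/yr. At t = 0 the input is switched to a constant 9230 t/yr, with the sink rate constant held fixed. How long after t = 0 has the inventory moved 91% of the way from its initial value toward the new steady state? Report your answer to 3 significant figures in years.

13.6 yr

τ = M₀/F₀ = 23250/4116 = 5.649 yr.
The remaining gap fraction is e^(−t/τ); 91% covered ⇒ e^(−t/τ) = 0.0900.
t = −τ ln(0.0900) = 5.649 × 2.408 = 13.60 yr.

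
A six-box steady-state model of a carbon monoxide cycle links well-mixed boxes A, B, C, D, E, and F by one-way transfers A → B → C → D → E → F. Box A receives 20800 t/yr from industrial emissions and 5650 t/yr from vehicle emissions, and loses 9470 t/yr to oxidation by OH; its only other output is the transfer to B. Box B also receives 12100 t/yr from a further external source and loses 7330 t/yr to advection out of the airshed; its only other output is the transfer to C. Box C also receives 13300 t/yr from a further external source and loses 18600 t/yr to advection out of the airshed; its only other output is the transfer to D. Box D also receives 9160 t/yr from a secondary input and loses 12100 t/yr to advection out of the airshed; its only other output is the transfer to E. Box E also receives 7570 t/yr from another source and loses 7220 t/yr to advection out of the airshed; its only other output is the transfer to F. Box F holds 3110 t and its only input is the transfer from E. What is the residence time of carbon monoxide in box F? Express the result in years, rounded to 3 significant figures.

0.224 yr

Box A: F(A→B) = (20800 + 5650) − 9470 = 16980 t/yr.
Box B: F(B→C) = (16980 + 12100) − 7330 = 21750 t/yr.
Box C: F(C→D) = (21750 + 13300) − 18600 = 16450 t/yr.
Box D: F(D→E) = (16450 + 9160) − 12100 = 13510 t/yr.
Box E: F(E→F) = (13510 + 7570) − 7220 = 13860 t/yr.
Box F throughput = its input = 13860 t/yr; τ = 3110 / 13860 = 0.2244 yr.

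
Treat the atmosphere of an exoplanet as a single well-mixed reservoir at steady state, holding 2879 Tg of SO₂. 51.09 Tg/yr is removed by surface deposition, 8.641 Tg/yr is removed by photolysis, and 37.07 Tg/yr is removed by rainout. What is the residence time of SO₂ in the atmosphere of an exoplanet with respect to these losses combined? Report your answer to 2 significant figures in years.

Total removal = 51.09 + 8.641 + 37.07 = 96.801 Tg/yr.
τ = M / ΣF_out = 2879 / 96.801 = 29.74 yr.

30 yr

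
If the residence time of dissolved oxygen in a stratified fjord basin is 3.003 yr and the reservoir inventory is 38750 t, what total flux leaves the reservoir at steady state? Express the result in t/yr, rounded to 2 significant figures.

13000 t/yr

F = M / τ = 38750 / 3.003 = 12900 t/yr.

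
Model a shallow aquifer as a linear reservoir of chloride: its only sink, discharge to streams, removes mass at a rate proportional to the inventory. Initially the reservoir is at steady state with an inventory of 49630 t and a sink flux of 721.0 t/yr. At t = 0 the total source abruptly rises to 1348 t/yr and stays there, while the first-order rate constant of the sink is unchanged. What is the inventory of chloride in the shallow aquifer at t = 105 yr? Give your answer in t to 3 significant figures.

Residence time τ = M₀/F₀ = 68.83 yr. The eventual steady state is M_∞ = M₀·(F₁/F₀) = 49630 × 1348/721.0 = 92790 t.
The anomaly ΔM(t) = M(t) − M_∞ decays as ΔM₀·e^(−t/τ) with ΔM₀ = 49630 − 92790 = −43160 t.
At t = 105 yr, e^(−t/τ) = e^(−1.525) = 0.2175, so ΔM = −9389 t and M = 92790 − 9389 = 83401 t.

83400 t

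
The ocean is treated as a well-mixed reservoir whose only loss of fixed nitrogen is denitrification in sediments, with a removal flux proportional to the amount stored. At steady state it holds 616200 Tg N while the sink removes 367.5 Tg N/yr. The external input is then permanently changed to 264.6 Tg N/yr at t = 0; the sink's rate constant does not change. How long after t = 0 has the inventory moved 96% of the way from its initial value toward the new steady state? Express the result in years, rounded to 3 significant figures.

5400 yr

τ = M₀/F₀ = 616200/367.5 = 1677 yr.
The remaining gap fraction is e^(−t/τ); 96% covered ⇒ e^(−t/τ) = 0.0400.
t = −τ ln(0.0400) = 1677 × 3.219 = 5397 yr.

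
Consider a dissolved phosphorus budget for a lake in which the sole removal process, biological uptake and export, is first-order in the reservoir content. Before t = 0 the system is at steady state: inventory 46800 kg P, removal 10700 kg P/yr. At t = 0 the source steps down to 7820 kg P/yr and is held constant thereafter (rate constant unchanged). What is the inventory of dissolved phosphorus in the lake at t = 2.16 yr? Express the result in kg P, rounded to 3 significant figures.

τ = M₀/F₀ = 46800/10700 = 4.374 yr; rate constant k = 1/τ.
New steady state M_∞ = F₁/k = F₁·τ = 7820 × 4.374 = 34203 kg P.
M(t) = M_∞ + (M₀ − M_∞)·e^(−t/τ); t/τ = 2.16/4.374 = 0.4938, so e^(−t/τ) = 0.6103.
M(t) = 34203 + 12600 × 0.6103 = 41891 kg P.

41900 kg P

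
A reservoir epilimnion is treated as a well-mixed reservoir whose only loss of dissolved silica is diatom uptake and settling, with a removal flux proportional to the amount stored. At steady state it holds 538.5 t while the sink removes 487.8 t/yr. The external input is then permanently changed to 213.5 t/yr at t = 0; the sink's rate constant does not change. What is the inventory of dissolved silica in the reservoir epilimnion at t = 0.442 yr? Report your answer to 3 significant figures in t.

439 t

τ = M₀/F₀ = 538.5/487.8 = 1.104 yr; rate constant k = 1/τ.
New steady state M_∞ = F₁/k = F₁·τ = 213.5 × 1.104 = 235.69 t.
M(t) = M_∞ + (M₀ − M_∞)·e^(−t/τ); t/τ = 0.442/1.104 = 0.4004, so e^(−t/τ) = 0.6701.
M(t) = 235.69 + 302.8 × 0.6701 = 438.59 t.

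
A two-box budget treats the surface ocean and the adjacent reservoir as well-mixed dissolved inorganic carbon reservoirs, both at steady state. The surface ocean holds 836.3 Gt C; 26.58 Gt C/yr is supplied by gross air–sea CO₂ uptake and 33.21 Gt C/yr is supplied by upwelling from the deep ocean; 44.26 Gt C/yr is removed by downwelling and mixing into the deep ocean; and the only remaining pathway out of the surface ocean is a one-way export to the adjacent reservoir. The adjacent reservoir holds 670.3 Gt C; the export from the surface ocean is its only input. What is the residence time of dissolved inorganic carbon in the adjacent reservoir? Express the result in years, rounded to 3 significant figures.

43.2 yr

Balance the surface ocean: ΣF_in = 26.58 + 33.21 = 59.790 Gt C/yr.
Export to the adjacent reservoir = ΣF_in − (44.26) = 15.530 Gt C/yr.
At steady state the output of the adjacent reservoir equals its input, 15.530 Gt C/yr.
τ = M / F = 670.3 / 15.530 = 43.16 yr.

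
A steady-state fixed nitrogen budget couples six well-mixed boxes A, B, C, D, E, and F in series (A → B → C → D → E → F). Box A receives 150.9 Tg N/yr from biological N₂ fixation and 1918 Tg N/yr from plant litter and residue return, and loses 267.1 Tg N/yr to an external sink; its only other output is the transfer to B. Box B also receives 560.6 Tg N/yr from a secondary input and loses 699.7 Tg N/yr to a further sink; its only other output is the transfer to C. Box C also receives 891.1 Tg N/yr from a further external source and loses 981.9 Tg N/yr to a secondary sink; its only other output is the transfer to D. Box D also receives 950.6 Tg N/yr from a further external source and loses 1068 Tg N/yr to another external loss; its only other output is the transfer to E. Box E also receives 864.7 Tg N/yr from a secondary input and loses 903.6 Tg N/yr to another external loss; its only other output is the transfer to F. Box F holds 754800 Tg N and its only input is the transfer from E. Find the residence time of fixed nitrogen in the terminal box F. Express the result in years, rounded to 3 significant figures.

533 yr

Box A: F(A→B) = (150.9 + 1918) − 267.1 = 1801.8 Tg N/yr.
Box B: F(B→C) = (1801.8 + 560.6) − 699.7 = 1662.7 Tg N/yr.
Box C: F(C→D) = (1662.7 + 891.1) − 981.9 = 1571.9 Tg N/yr.
Box D: F(D→E) = (1571.9 + 950.6) − 1068 = 1454.5 Tg N/yr.
Box E: F(E→F) = (1454.5 + 864.7) − 903.6 = 1415.6 Tg N/yr.
Box F throughput = its input = 1415.6 Tg N/yr; τ = 754800 / 1415.6 = 533.2 yr.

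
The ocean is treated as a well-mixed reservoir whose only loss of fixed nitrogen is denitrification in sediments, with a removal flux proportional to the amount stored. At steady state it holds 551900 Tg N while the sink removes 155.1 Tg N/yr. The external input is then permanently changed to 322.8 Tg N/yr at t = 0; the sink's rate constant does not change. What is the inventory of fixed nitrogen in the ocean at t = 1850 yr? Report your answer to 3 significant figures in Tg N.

τ = M₀/F₀ = 551900/155.1 = 3558 yr; rate constant k = 1/τ.
New steady state M_∞ = F₁/k = F₁·τ = 322.8 × 3558 = 1.1486×10^6 Tg N.
M(t) = M_∞ + (M₀ − M_∞)·e^(−t/τ); t/τ = 1850/3558 = 0.5199, so e^(−t/τ) = 0.5946.
M(t) = 1.1486×10^6 − 596700 × 0.5946 = 793830 Tg N.

794000 Tg N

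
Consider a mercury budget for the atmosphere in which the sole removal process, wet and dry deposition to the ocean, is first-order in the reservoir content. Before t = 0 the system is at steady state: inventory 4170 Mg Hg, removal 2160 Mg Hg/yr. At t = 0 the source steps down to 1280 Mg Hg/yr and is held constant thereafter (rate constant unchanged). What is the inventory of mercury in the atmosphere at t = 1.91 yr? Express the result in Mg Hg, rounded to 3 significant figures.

Residence time τ = M₀/F₀ = 1.931 yr. The eventual steady state is M_∞ = M₀·(F₁/F₀) = 4170 × 1280/2160 = 2471.1 Mg Hg.
The anomaly ΔM(t) = M(t) − M_∞ decays as ΔM₀·e^(−t/τ) with ΔM₀ = 4170 − 2471.1 = 1699 Mg Hg.
At t = 1.91 yr, e^(−t/τ) = e^(−0.9894) = 0.3718, so ΔM = 631.7 Mg Hg and M = 2471.1 + 631.7 = 3102.8 Mg Hg.

3100 Mg Hg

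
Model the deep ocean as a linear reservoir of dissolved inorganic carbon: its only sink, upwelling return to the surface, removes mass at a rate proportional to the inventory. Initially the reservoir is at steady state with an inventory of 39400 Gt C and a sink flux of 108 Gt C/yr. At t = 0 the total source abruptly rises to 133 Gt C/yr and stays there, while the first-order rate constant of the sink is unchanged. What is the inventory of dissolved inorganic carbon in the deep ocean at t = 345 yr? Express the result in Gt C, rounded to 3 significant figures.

Residence time τ = M₀/F₀ = 364.8 yr. The eventual steady state is M_∞ = M₀·(F₁/F₀) = 39400 × 133/108 = 48520 Gt C.
The anomaly ΔM(t) = M(t) − M_∞ decays as ΔM₀·e^(−t/τ) with ΔM₀ = 39400 − 48520 = −9120 Gt C.
At t = 345 yr, e^(−t/τ) = e^(−0.9457) = 0.3884, so ΔM = −3542 Gt C and M = 48520 − 3542 = 44978 Gt C.

45000 Gt C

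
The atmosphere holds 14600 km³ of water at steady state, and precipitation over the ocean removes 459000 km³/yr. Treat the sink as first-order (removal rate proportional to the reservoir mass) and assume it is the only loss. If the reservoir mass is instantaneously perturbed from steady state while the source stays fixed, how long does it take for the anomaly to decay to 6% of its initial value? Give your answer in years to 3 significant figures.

0.0895 yr

For a linear reservoir the anomaly decays as exp(−t/τ) with τ = M/F = 14600/459000 = 0.03181 yr.
exp(−t/τ) = 0.06 ⇒ t = −τ ln(0.06) = 0.03181 × 2.813 = 0.08949 yr.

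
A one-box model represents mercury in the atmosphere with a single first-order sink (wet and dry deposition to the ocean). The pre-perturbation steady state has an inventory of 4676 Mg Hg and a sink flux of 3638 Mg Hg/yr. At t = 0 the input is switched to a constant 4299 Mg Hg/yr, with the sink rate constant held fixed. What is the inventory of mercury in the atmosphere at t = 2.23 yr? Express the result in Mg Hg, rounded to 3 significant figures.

τ = M₀/F₀ = 4676/3638 = 1.285 yr; rate constant k = 1/τ.
New steady state M_∞ = F₁/k = F₁·τ = 4299 × 1.285 = 5525.6 Mg Hg.
M(t) = M_∞ + (M₀ − M_∞)·e^(−t/τ); t/τ = 2.23/1.285 = 1.735, so e^(−t/τ) = 0.1764.
M(t) = 5525.6 − 849.6 × 0.1764 = 5375.7 Mg Hg.

5380 Mg Hg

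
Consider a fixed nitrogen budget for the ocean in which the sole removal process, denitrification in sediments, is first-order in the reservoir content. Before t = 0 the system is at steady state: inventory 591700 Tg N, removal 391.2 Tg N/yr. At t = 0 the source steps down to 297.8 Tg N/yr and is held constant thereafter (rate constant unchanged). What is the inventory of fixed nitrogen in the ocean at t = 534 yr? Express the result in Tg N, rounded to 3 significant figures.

550000 Tg N

Residence time τ = M₀/F₀ = 1513 yr. The eventual steady state is M_∞ = M₀·(F₁/F₀) = 591700 × 297.8/391.2 = 450430 Tg N.
The anomaly ΔM(t) = M(t) − M_∞ decays as ΔM₀·e^(−t/τ) with ΔM₀ = 591700 − 450430 = 141300 Tg N.
At t = 534 yr, e^(−t/τ) = e^(−0.3531) = 0.7025, so ΔM = 99250 Tg N and M = 450430 + 99250 = 549680 Tg N.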